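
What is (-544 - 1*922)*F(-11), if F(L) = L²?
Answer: -177386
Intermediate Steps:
(-544 - 1*922)*F(-11) = (-544 - 1*922)*(-11)² = (-544 - 922)*121 = -1466*121 = -177386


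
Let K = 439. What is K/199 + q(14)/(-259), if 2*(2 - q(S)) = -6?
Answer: 112706/51541 ≈ 2.1867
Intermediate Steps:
q(S) = 5 (q(S) = 2 - 1/2*(-6) = 2 + 3 = 5)
K/199 + q(14)/(-259) = 439/199 + 5/(-259) = 439*(1/199) + 5*(-1/259) = 439/199 - 5/259 = 112706/51541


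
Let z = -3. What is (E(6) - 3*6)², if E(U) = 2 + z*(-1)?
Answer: 169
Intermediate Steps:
E(U) = 5 (E(U) = 2 - 3*(-1) = 2 + 3 = 5)
(E(6) - 3*6)² = (5 - 3*6)² = (5 - 18)² = (-13)² = 169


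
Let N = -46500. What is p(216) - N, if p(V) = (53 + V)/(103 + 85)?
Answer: 8742269/188 ≈ 46501.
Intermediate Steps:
p(V) = 53/188 + V/188 (p(V) = (53 + V)/188 = (53 + V)*(1/188) = 53/188 + V/188)
p(216) - N = (53/188 + (1/188)*216) - 1*(-46500) = (53/188 + 54/47) + 46500 = 269/188 + 46500 = 8742269/188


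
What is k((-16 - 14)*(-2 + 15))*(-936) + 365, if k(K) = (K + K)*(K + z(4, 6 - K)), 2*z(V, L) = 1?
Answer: -284365795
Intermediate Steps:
z(V, L) = 1/2 (z(V, L) = (1/2)*1 = 1/2)
k(K) = 2*K*(1/2 + K) (k(K) = (K + K)*(K + 1/2) = (2*K)*(1/2 + K) = 2*K*(1/2 + K))
k((-16 - 14)*(-2 + 15))*(-936) + 365 = (((-16 - 14)*(-2 + 15))*(1 + 2*((-16 - 14)*(-2 + 15))))*(-936) + 365 = ((-30*13)*(1 + 2*(-30*13)))*(-936) + 365 = -390*(1 + 2*(-390))*(-936) + 365 = -390*(1 - 780)*(-936) + 365 = -390*(-779)*(-936) + 365 = 303810*(-936) + 365 = -284366160 + 365 = -284365795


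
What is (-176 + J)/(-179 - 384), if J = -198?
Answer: 374/563 ≈ 0.66430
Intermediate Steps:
(-176 + J)/(-179 - 384) = (-176 - 198)/(-179 - 384) = -374/(-563) = -374*(-1/563) = 374/563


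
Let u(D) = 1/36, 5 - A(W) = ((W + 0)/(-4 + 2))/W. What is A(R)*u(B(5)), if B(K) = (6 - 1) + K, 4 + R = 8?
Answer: 11/72 ≈ 0.15278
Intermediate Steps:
R = 4 (R = -4 + 8 = 4)
B(K) = 5 + K
A(W) = 11/2 (A(W) = 5 - (W + 0)/(-4 + 2)/W = 5 - W/(-2)/W = 5 - W*(-1/2)/W = 5 - (-W/2)/W = 5 - 1*(-1/2) = 5 + 1/2 = 11/2)
u(D) = 1/36
A(R)*u(B(5)) = (11/2)*(1/36) = 11/72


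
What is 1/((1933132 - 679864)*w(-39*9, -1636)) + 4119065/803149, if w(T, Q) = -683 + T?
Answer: 130190494967491/25384975924968 ≈ 5.1286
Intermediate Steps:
1/((1933132 - 679864)*w(-39*9, -1636)) + 4119065/803149 = 1/((1933132 - 679864)*(-683 - 39*9)) + 4119065/803149 = 1/(1253268*(-683 - 351)) + 4119065*(1/803149) = (1/1253268)/(-1034) + 100465/19589 = (1/1253268)*(-1/1034) + 100465/19589 = -1/1295879112 + 100465/19589 = 130190494967491/25384975924968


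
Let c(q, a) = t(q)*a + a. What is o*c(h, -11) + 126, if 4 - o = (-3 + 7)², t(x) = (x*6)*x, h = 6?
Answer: 28770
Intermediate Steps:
t(x) = 6*x² (t(x) = (6*x)*x = 6*x²)
c(q, a) = a + 6*a*q² (c(q, a) = (6*q²)*a + a = 6*a*q² + a = a + 6*a*q²)
o = -12 (o = 4 - (-3 + 7)² = 4 - 1*4² = 4 - 1*16 = 4 - 16 = -12)
o*c(h, -11) + 126 = -(-132)*(1 + 6*6²) + 126 = -(-132)*(1 + 6*36) + 126 = -(-132)*(1 + 216) + 126 = -(-132)*217 + 126 = -12*(-2387) + 126 = 28644 + 126 = 28770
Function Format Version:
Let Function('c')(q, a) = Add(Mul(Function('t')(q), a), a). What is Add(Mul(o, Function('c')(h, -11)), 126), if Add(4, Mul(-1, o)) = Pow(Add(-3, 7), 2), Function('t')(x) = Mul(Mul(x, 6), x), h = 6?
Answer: 28770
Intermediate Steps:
Function('t')(x) = Mul(6, Pow(x, 2)) (Function('t')(x) = Mul(Mul(6, x), x) = Mul(6, Pow(x, 2)))
Function('c')(q, a) = Add(a, Mul(6, a, Pow(q, 2))) (Function('c')(q, a) = Add(Mul(Mul(6, Pow(q, 2)), a), a) = Add(Mul(6, a, Pow(q, 2)), a) = Add(a, Mul(6, a, Pow(q, 2))))
o = -12 (o = Add(4, Mul(-1, Pow(Add(-3, 7), 2))) = Add(4, Mul(-1, Pow(4, 2))) = Add(4, Mul(-1, 16)) = Add(4, -16) = -12)
Add(Mul(o, Function('c')(h, -11)), 126) = Add(Mul(-12, Mul(-11, Add(1, Mul(6, Pow(6, 2))))), 126) = Add(Mul(-12, Mul(-11, Add(1, Mul(6, 36)))), 126) = Add(Mul(-12, Mul(-11, Add(1, 216))), 126) = Add(Mul(-12, Mul(-11, 217)), 126) = Add(Mul(-12, -2387), 126) = Add(28644, 126) = 28770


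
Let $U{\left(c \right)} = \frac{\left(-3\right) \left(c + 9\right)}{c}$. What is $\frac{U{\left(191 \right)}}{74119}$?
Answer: $- \frac{600}{14156729} \approx -4.2383 \cdot 10^{-5}$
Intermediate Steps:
$U{\left(c \right)} = \frac{-27 - 3 c}{c}$ ($U{\left(c \right)} = \frac{\left(-3\right) \left(9 + c\right)}{c} = \frac{-27 - 3 c}{c}$)
$\frac{U{\left(191 \right)}}{74119} = \frac{-3 - \frac{27}{191}}{74119} = \left(-3 - \frac{27}{191}\right) \frac{1}{74119} = \left(- \frac{600}{191}\right) \frac{1}{74119} = - \frac{600}{14156729}$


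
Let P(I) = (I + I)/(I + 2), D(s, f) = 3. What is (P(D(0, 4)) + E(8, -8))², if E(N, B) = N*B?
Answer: 98596/25 ≈ 3943.8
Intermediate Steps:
E(N, B) = B*N
P(I) = 2*I/(2 + I) (P(I) = (2*I)/(2 + I) = 2*I/(2 + I))
(P(D(0, 4)) + E(8, -8))² = (2*3/(2 + 3) - 8*8)² = (2*3/5 - 64)² = (2*3*(⅕) - 64)² = (6/5 - 64)² = (-314/5)² = 98596/25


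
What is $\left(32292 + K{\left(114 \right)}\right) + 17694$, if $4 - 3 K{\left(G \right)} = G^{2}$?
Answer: $\frac{136966}{3} \approx 45655.0$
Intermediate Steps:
$K{\left(G \right)} = \frac{4}{3} - \frac{G^{2}}{3}$
$\left(32292 + K{\left(114 \right)}\right) + 17694 = \left(32292 + \left(\frac{4}{3} - \frac{114^{2}}{3}\right)\right) + 17694 = \left(32292 + \left(\frac{4}{3} - 4332\right)\right) + 17694 = \left(32292 - \frac{12992}{3}\right) + 17694 = \frac{83884}{3} + 17694 = \frac{136966}{3}$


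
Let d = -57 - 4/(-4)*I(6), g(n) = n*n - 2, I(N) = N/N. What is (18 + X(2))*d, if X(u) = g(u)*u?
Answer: -1232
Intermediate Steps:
I(N) = 1
g(n) = -2 + n² (g(n) = n² - 2 = -2 + n²)
X(u) = u*(-2 + u²) (X(u) = (-2 + u²)*u = u*(-2 + u²))
d = -56 (d = -57 - 4/(-4) = -57 - 4*(-¼) = -57 - (-1) = -57 - 1*(-1) = -57 + 1 = -56)
(18 + X(2))*d = (18 + 2*(-2 + 2²))*(-56) = (18 + 2*(-2 + 4))*(-56) = (18 + 2*2)*(-56) = (18 + 4)*(-56) = 22*(-56) = -1232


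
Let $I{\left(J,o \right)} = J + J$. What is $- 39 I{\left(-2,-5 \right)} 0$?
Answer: $0$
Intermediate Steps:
$I{\left(J,o \right)} = 2 J$
$- 39 I{\left(-2,-5 \right)} 0 = - 39 \cdot 2 \left(-2\right) 0 = \left(-39\right) \left(-4\right) 0 = 156 \cdot 0 = 0$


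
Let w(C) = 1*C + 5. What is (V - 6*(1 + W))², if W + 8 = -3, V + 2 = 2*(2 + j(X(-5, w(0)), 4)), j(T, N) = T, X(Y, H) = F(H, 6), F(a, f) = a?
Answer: 5184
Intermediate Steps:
w(C) = 5 + C (w(C) = C + 5 = 5 + C)
X(Y, H) = H
V = 12 (V = -2 + 2*(2 + (5 + 0)) = -2 + 2*(2 + 5) = -2 + 2*7 = -2 + 14 = 12)
W = -11 (W = -8 - 3 = -11)
(V - 6*(1 + W))² = (12 - 6*(1 - 11))² = (12 - 6*(-10))² = (12 + 60)² = 72² = 5184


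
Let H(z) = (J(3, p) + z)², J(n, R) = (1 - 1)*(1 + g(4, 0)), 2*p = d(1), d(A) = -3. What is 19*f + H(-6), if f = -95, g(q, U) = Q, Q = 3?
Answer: -1769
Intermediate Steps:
p = -3/2 (p = (½)*(-3) = -3/2 ≈ -1.5000)
g(q, U) = 3
J(n, R) = 0 (J(n, R) = (1 - 1)*(1 + 3) = 0*4 = 0)
H(z) = z² (H(z) = (0 + z)² = z²)
19*f + H(-6) = 19*(-95) + (-6)² = -1805 + 36 = -1769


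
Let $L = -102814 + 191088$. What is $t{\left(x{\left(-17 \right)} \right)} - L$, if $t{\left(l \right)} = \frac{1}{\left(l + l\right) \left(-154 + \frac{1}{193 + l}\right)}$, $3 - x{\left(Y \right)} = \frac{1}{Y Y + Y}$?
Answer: $- \frac{295313693889558}{3345420965} \approx -88274.0$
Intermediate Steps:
$L = 88274$
$x{\left(Y \right)} = 3 - \frac{1}{Y + Y^{2}}$ ($x{\left(Y \right)} = 3 - \frac{1}{Y Y + Y} = 3 - \frac{1}{Y^{2} + Y} = 3 - \frac{1}{Y + Y^{2}}$)
$t{\left(l \right)} = \frac{1}{2 l \left(-154 + \frac{1}{193 + l}\right)}$
$t{\left(x{\left(-17 \right)} \right)} - L = \frac{-193 - \frac{-1 + 3 \left(-17\right) + 3 \left(-17\right)^{2}}{\left(-17\right) \left(1 - 17\right)}}{2 \frac{-1 + 3 \left(-17\right) + 3 \left(-17\right)^{2}}{\left(-17\right) \left(1 - 17\right)} \left(29721 + 154 \frac{-1 + 3 \left(-17\right) + 3 \left(-17\right)^{2}}{\left(-17\right) \left(1 - 17\right)}\right)} - 88274 = \frac{-193 - - \frac{-1 - 51 + 3 \cdot 289}{17 \left(-16\right)}}{2 \left(- \frac{-1 - 51 + 3 \cdot 289}{17 \left(-16\right)}\right) \left(29721 + 154 \left(- \frac{-1 - 51 + 3 \cdot 289}{17 \left(-16\right)}\right)\right)} - 88274 = \frac{-193 - \left(- \frac{1}{17}\right) \left(- \frac{1}{16}\right) \left(-1 - 51 + 867\right)}{2 \left(\left(- \frac{1}{17}\right) \left(- \frac{1}{16}\right) \left(-1 - 51 + 867\right)\right) \left(29721 + 154 \left(\left(- \frac{1}{17}\right) \left(- \frac{1}{16}\right) \left(-1 - 51 + 867\right)\right)\right)} - 88274 = \frac{-193 - \left(- \frac{1}{17}\right) \left(- \frac{1}{16}\right) 815}{2 \left(\left(- \frac{1}{17}\right) \left(- \frac{1}{16}\right) 815\right) \left(29721 + 154 \left(\left(- \frac{1}{17}\right) \left(- \frac{1}{16}\right) 815\right)\right)} - 88274 = \frac{-193 - \frac{815}{272}}{2 \cdot \frac{815}{272} \left(29721 + 154 \cdot \frac{815}{272}\right)} - 88274 = \frac{1}{2} \cdot \frac{272}{815} \frac{1}{29721 + \frac{62755}{136}} \left(-193 - \frac{815}{272}\right) - 88274 = \frac{1}{2} \cdot \frac{272}{815} \frac{1}{\frac{4104811}{136}} \left(- \frac{53311}{272}\right) - 88274 = \frac{1}{2} \cdot \frac{272}{815} \cdot \frac{136}{4104811} \left(- \frac{53311}{272}\right) - 88274 = - \frac{3625148}{3345420965} - 88274 = - \frac{295313693889558}{3345420965}$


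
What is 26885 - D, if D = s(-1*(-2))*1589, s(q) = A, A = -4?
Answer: 33241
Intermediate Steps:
s(q) = -4
D = -6356 (D = -4*1589 = -6356)
26885 - D = 26885 - 1*(-6356) = 26885 + 6356 = 33241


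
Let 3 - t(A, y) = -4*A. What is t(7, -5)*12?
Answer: 372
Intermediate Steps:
t(A, y) = 3 + 4*A (t(A, y) = 3 - (-4)*A = 3 + 4*A)
t(7, -5)*12 = (3 + 4*7)*12 = (3 + 28)*12 = 31*12 = 372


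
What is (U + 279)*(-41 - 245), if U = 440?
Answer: -205634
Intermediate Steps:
(U + 279)*(-41 - 245) = (440 + 279)*(-41 - 245) = 719*(-286) = -205634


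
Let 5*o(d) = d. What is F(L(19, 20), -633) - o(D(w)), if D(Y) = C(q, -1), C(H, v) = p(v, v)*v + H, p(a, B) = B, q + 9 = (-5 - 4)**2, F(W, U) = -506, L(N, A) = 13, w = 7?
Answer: -2603/5 ≈ -520.60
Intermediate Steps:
q = 72 (q = -9 + (-5 - 4)**2 = -9 + (-9)**2 = -9 + 81 = 72)
C(H, v) = H + v**2 (C(H, v) = v*v + H = v**2 + H = H + v**2)
D(Y) = 73 (D(Y) = 72 + (-1)**2 = 72 + 1 = 73)
o(d) = d/5
F(L(19, 20), -633) - o(D(w)) = -506 - 73/5 = -2603/5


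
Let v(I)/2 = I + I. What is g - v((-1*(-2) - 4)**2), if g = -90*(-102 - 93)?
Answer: 17534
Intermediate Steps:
v(I) = 4*I (v(I) = 2*(I + I) = 2*(2*I) = 4*I)
g = 17550 (g = -90*(-195) = 17550)
g - v((-1*(-2) - 4)**2) = 17550 - 4*(-1*(-2) - 4)**2 = 17550 - 4*(2 - 4)**2 = 17550 - 4*(-2)**2 = 17550 - 4*4 = 17550 - 1*16 = 17550 - 16 = 17534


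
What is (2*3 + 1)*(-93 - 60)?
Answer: -1071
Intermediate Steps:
(2*3 + 1)*(-93 - 60) = (6 + 1)*(-153) = 7*(-153) = -1071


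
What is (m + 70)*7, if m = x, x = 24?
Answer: 658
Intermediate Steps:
m = 24
(m + 70)*7 = (24 + 70)*7 = 94*7 = 658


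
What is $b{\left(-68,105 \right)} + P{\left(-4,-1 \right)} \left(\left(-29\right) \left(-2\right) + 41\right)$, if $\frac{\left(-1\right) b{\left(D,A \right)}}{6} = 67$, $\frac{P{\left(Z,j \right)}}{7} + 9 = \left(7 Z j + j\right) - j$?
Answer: $12765$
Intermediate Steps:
$P{\left(Z,j \right)} = -63 + 49 Z j$ ($P{\left(Z,j \right)} = -63 + 7 \left(\left(7 Z j + j\right) - j\right) = -63 + 7 \left(\left(j + 7 Z j\right) - j\right) = -63 + 7 \cdot 7 Z j = -63 + 49 Z j$)
$b{\left(D,A \right)} = -402$ ($b{\left(D,A \right)} = \left(-6\right) 67 = -402$)
$b{\left(-68,105 \right)} + P{\left(-4,-1 \right)} \left(\left(-29\right) \left(-2\right) + 41\right) = -402 + \left(-63 + 49 \left(-4\right) \left(-1\right)\right) \left(\left(-29\right) \left(-2\right) + 41\right) = -402 + \left(-63 + 196\right) \left(58 + 41\right) = -402 + 133 \cdot 99 = -402 + 13167 = 12765$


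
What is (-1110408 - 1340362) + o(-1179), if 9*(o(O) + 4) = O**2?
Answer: -2296325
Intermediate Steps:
o(O) = -4 + O**2/9
(-1110408 - 1340362) + o(-1179) = (-1110408 - 1340362) + (-4 + (1/9)*(-1179)**2) = -2450770 + (-4 + (1/9)*1390041) = -2450770 + (-4 + 154449) = -2450770 + 154445 = -2296325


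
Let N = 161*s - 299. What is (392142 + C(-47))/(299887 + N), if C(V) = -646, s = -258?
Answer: 195748/129025 ≈ 1.5171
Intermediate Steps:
N = -41837 (N = 161*(-258) - 299 = -41538 - 299 = -41837)
(392142 + C(-47))/(299887 + N) = (392142 - 646)/(299887 - 41837) = 391496/258050 = 391496*(1/258050) = 195748/129025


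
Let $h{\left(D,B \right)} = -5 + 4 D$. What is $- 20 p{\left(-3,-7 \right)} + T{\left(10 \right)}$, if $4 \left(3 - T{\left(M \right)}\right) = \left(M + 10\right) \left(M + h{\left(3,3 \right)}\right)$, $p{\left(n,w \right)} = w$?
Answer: $58$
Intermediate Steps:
$T{\left(M \right)} = 3 - \frac{\left(7 + M\right) \left(10 + M\right)}{4}$ ($T{\left(M \right)} = 3 - \frac{\left(M + 10\right) \left(M + \left(-5 + 4 \cdot 3\right)\right)}{4} = 3 - \frac{\left(10 + M\right) \left(M + \left(-5 + 12\right)\right)}{4} = 3 - \frac{\left(10 + M\right) \left(M + 7\right)}{4} = 3 - \frac{\left(10 + M\right) \left(7 + M\right)}{4} = 3 - \frac{\left(7 + M\right) \left(10 + M\right)}{4}$)
$- 20 p{\left(-3,-7 \right)} + T{\left(10 \right)} = \left(-20\right) \left(-7\right) - \left(57 + 25\right) = 140 - 82 = 58$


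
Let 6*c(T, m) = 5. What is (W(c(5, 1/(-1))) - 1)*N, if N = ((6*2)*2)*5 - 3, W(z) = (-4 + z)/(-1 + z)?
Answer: 2106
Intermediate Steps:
c(T, m) = ⅚ (c(T, m) = (⅙)*5 = ⅚)
W(z) = (-4 + z)/(-1 + z)
N = 117 (N = (12*2)*5 - 3 = 24*5 - 3 = 120 - 3 = 117)
(W(c(5, 1/(-1))) - 1)*N = ((-4 + ⅚)/(-1 + ⅚) - 1)*117 = (-19/6/(-⅙) - 1)*117 = (-6*(-19/6) - 1)*117 = (19 - 1)*117 = 18*117 = 2106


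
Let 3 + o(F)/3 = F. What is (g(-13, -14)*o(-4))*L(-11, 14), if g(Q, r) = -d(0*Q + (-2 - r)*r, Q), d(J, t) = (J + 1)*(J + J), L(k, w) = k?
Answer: -12961872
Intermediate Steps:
d(J, t) = 2*J*(1 + J) (d(J, t) = (1 + J)*(2*J) = 2*J*(1 + J))
o(F) = -9 + 3*F
g(Q, r) = -2*r*(1 + r*(-2 - r))*(-2 - r) (g(Q, r) = -2*(0*Q + (-2 - r)*r)*(1 + (0*Q + (-2 - r)*r)) = -2*(0 + r*(-2 - r))*(1 + (0 + r*(-2 - r))) = -2*r*(-2 - r)*(1 + r*(-2 - r)) = -2*r*(1 + r*(-2 - r))*(-2 - r))
(g(-13, -14)*o(-4))*L(-11, 14) = ((-2*(-14)*(-1 - 14*(2 - 14))*(2 - 14))*(-9 + 3*(-4)))*(-11) = ((-2*(-14)*(-1 - 14*(-12))*(-12))*(-9 - 12))*(-11) = (-2*(-14)*(-1 + 168)*(-12)*(-21))*(-11) = (-2*(-14)*167*(-12)*(-21))*(-11) = -56112*(-21)*(-11) = 1178352*(-11) = -12961872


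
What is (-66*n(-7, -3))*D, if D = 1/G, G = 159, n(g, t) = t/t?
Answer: -22/53 ≈ -0.41509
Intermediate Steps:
n(g, t) = 1
D = 1/159 ≈ 0.0062893
(-66*n(-7, -3))*D = -66*1*(1/159) = -66*1/159 = -22/53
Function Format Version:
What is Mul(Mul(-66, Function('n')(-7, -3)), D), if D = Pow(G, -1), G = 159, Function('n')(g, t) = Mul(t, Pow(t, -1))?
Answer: Rational(-22, 53) ≈ -0.41509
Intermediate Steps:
Function('n')(g, t) = 1
D = Rational(1, 159) (D = Pow(159, -1) = Rational(1, 159) ≈ 0.0062893)
Mul(Mul(-66, Function('n')(-7, -3)), D) = Mul(Mul(-66, 1), Rational(1, 159)) = Mul(-66, Rational(1, 159)) = Rational(-22, 53)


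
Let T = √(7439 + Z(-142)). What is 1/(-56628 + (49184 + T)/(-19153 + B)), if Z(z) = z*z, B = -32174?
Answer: -149186777954580/8448291819957783997 + 153981*√3067/8448291819957783997 ≈ -1.7659e-5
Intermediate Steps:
Z(z) = z²
T = 3*√3067 (T = √(7439 + (-142)²) = √(7439 + 20164) = √27603 = 3*√3067 ≈ 166.14)
1/(-56628 + (49184 + T)/(-19153 + B)) = 1/(-56628 + (49184 + 3*√3067)/(-19153 - 32174)) = 1/(-56628 + (49184 + 3*√3067)/(-51327)) = 1/(-56628 + (49184 + 3*√3067)*(-1/51327)) = 1/(-56628 + (-49184/51327 - √3067/17109)) = 1/(-2906594540/51327 - √3067/17109)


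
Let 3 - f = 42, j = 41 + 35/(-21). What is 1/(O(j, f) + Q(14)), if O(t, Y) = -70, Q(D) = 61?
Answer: -1/9 ≈ -0.11111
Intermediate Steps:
j = 118/3 (j = 41 + 35*(-1/21) = 41 - 5/3 = 118/3 ≈ 39.333)
f = -39 (f = 3 - 1*42 = 3 - 42 = -39)
1/(O(j, f) + Q(14)) = 1/(-70 + 61) = 1/(-9) = -1/9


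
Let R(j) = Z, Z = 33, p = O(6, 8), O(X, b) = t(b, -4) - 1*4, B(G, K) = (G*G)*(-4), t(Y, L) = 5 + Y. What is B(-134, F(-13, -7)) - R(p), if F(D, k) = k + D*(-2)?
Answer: -71857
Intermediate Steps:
F(D, k) = k - 2*D
B(G, K) = -4*G² (B(G, K) = G²*(-4) = -4*G²)
O(X, b) = 1 + b (O(X, b) = (5 + b) - 1*4 = (5 + b) - 4 = 1 + b)
p = 9 (p = 1 + 8 = 9)
R(j) = 33
B(-134, F(-13, -7)) - R(p) = -4*(-134)² - 1*33 = -4*17956 - 33 = -71824 - 33 = -71857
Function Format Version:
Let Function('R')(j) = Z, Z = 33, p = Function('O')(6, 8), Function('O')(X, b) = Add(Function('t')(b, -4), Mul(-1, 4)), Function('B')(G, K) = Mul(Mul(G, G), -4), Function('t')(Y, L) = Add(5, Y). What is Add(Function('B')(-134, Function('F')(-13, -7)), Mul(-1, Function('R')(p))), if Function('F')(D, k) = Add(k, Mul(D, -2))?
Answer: -71857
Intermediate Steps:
Function('F')(D, k) = Add(k, Mul(-2, D))
Function('B')(G, K) = Mul(-4, Pow(G, 2)) (Function('B')(G, K) = Mul(Pow(G, 2), -4) = Mul(-4, Pow(G, 2)))
Function('O')(X, b) = Add(1, b) (Function('O')(X, b) = Add(Add(5, b), Mul(-1, 4)) = Add(Add(5, b), -4) = Add(1, b))
p = 9 (p = Add(1, 8) = 9)
Function('R')(j) = 33
Add(Function('B')(-134, Function('F')(-13, -7)), Mul(-1, Function('R')(p))) = Add(Mul(-4, Pow(-134, 2)), Mul(-1, 33)) = Add(Mul(-4, 17956), -33) = Add(-71824, -33) = -71857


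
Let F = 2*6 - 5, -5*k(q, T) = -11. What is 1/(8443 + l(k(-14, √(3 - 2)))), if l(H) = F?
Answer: 1/8450 ≈ 0.00011834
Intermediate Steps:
k(q, T) = 11/5 (k(q, T) = -⅕*(-11) = 11/5)
F = 7 (F = 12 - 5 = 7)
l(H) = 7
1/(8443 + l(k(-14, √(3 - 2)))) = 1/(8443 + 7) = 1/8450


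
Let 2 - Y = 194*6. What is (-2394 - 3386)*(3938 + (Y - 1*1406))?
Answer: -7918600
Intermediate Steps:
Y = -1162 (Y = 2 - 194*6 = 2 - 1*1164 = 2 - 1164 = -1162)
(-2394 - 3386)*(3938 + (Y - 1*1406)) = (-2394 - 3386)*(3938 + (-1162 - 1*1406)) = -5780*(3938 + (-1162 - 1406)) = -5780*(3938 - 2568) = -5780*1370 = -7918600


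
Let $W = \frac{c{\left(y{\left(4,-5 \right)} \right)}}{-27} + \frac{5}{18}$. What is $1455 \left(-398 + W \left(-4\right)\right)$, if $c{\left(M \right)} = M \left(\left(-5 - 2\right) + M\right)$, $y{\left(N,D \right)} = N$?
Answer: $- \frac{1749880}{3} \approx -5.8329 \cdot 10^{5}$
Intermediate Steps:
$c{\left(M \right)} = M \left(-7 + M\right)$
$W = \frac{13}{18}$ ($W = \frac{4 \left(-7 + 4\right)}{-27} + \frac{5}{18} = 4 \left(-3\right) \left(- \frac{1}{27}\right) + 5 \cdot \frac{1}{18} = \left(-12\right) \left(- \frac{1}{27}\right) + \frac{5}{18} = \frac{4}{9} + \frac{5}{18} = \frac{13}{18} \approx 0.72222$)
$1455 \left(-398 + W \left(-4\right)\right) = 1455 \left(-398 + \frac{13}{18} \left(-4\right)\right) = 1455 \left(-398 - \frac{26}{9}\right) = 1455 \left(- \frac{3608}{9}\right) = - \frac{1749880}{3}$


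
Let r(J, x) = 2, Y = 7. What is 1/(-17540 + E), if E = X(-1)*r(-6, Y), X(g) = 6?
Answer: -1/17528 ≈ -5.7052e-5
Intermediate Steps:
E = 12 (E = 6*2 = 12)
1/(-17540 + E) = 1/(-17540 + 12) = 1/(-17528) = -1/17528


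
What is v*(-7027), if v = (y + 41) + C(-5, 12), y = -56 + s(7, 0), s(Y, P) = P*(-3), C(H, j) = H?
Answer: 140540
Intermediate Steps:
s(Y, P) = -3*P
y = -56 (y = -56 - 3*0 = -56 + 0 = -56)
v = -20 (v = (-56 + 41) - 5 = -15 - 5 = -20)
v*(-7027) = -20*(-7027) = 140540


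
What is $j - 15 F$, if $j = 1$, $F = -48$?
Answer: $721$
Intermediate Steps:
$j - 15 F = 1 - -720 = 1 + 720 = 721$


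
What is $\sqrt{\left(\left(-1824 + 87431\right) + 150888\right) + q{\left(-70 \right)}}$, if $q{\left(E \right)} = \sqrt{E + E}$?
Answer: $\sqrt{236495 + 2 i \sqrt{35}} \approx 486.31 + 0.012 i$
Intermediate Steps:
$q{\left(E \right)} = \sqrt{2} \sqrt{E}$ ($q{\left(E \right)} = \sqrt{2 E} = \sqrt{2} \sqrt{E}$)
$\sqrt{\left(\left(-1824 + 87431\right) + 150888\right) + q{\left(-70 \right)}} = \sqrt{\left(\left(-1824 + 87431\right) + 150888\right) + \sqrt{2} \sqrt{-70}} = \sqrt{\left(85607 + 150888\right) + \sqrt{2} i \sqrt{70}} = \sqrt{236495 + 2 i \sqrt{35}}$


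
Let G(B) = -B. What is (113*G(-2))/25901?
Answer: 226/25901 ≈ 0.0087255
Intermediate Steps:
(113*G(-2))/25901 = (113*(-1*(-2)))/25901 = (113*2)*(1/25901) = 226*(1/25901) = 226/25901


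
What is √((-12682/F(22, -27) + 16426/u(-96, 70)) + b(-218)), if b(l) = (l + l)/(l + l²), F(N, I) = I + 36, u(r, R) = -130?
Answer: I*√2749357446745/42315 ≈ 39.185*I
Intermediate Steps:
F(N, I) = 36 + I
b(l) = 2*l/(l + l²) (b(l) = (2*l)/(l + l²) = 2*l/(l + l²))
√((-12682/F(22, -27) + 16426/u(-96, 70)) + b(-218)) = √((-12682/(36 - 27) + 16426/(-130)) + 2/(1 - 218)) = √((-12682/9 + 16426*(-1/130)) + 2/(-217)) = √((-12682*⅑ - 8213/65) + 2*(-1/217)) = √((-12682/9 - 8213/65) - 2/217) = √(-898247/585 - 2/217) = √(-194920769/126945) = I*√2749357446745/42315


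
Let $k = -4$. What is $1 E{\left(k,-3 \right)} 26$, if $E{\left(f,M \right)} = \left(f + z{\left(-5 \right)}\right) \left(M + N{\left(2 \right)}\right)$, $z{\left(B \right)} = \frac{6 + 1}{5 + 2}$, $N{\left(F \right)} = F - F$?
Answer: $234$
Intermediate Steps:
$N{\left(F \right)} = 0$
$z{\left(B \right)} = 1$ ($z{\left(B \right)} = \frac{7}{7} = 7 \cdot \frac{1}{7} = 1$)
$E{\left(f,M \right)} = M \left(1 + f\right)$ ($E{\left(f,M \right)} = \left(f + 1\right) \left(M + 0\right) = \left(1 + f\right) M = M \left(1 + f\right)$)
$1 E{\left(k,-3 \right)} 26 = 1 \left(- 3 \left(1 - 4\right)\right) 26 = 1 \left(\left(-3\right) \left(-3\right)\right) 26 = 1 \cdot 9 \cdot 26 = 9 \cdot 26 = 234$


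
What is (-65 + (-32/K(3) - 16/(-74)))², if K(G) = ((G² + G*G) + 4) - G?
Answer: 2183412529/494209 ≈ 4418.0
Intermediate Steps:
K(G) = 4 - G + 2*G² (K(G) = ((G² + G²) + 4) - G = (2*G² + 4) - G = (4 + 2*G²) - G = 4 - G + 2*G²)
(-65 + (-32/K(3) - 16/(-74)))² = (-65 + (-32/(4 - 1*3 + 2*3²) - 16/(-74)))² = (-65 + (-32/(4 - 3 + 2*9) - 16*(-1/74)))² = (-65 + (-32/(4 - 3 + 18) + 8/37))² = (-65 + (-32/19 + 8/37))² = (-65 - 1032/703)² = (-46727/703)² = 2183412529/494209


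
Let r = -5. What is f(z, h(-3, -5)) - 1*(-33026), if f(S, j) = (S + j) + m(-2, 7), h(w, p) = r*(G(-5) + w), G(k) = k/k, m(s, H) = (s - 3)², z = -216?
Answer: 32845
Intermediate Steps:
m(s, H) = (-3 + s)²
G(k) = 1
h(w, p) = -5 - 5*w (h(w, p) = -5*(1 + w) = -5 - 5*w)
f(S, j) = 25 + S + j (f(S, j) = (S + j) + (-3 - 2)² = (S + j) + (-5)² = (S + j) + 25 = 25 + S + j)
f(z, h(-3, -5)) - 1*(-33026) = (25 - 216 + (-5 - 5*(-3))) - 1*(-33026) = (25 - 216 + (-5 + 15)) + 33026 = (25 - 216 + 10) + 33026 = -181 + 33026 = 32845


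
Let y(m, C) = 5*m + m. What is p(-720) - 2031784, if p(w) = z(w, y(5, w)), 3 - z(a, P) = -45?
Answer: -2031736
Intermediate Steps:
y(m, C) = 6*m
z(a, P) = 48 (z(a, P) = 3 - 1*(-45) = 3 + 45 = 48)
p(w) = 48
p(-720) - 2031784 = 48 - 2031784 = -2031736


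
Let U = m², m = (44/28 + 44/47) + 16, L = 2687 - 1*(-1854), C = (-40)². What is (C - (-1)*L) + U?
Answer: 701783902/108241 ≈ 6483.5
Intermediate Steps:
C = 1600
L = 4541 (L = 2687 + 1854 = 4541)
m = 6089/329 (m = (44*(1/28) + 44*(1/47)) + 16 = (11/7 + 44/47) + 16 = 825/329 + 16 = 6089/329 ≈ 18.508)
U = 37075921/108241 (U = (6089/329)² = 37075921/108241 ≈ 342.53)
(C - (-1)*L) + U = (1600 - (-1)*4541) + 37075921/108241 = (1600 - 1*(-4541)) + 37075921/108241 = (1600 + 4541) + 37075921/108241 = 6141 + 37075921/108241 = 701783902/108241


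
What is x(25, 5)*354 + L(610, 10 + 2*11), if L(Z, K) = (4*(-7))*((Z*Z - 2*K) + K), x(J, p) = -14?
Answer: -10422860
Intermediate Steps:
L(Z, K) = -28*Z² + 28*K (L(Z, K) = -28*((Z² - 2*K) + K) = -28*(Z² - K) = -28*Z² + 28*K)
x(25, 5)*354 + L(610, 10 + 2*11) = -14*354 + (-28*610² + 28*(10 + 2*11)) = -4956 + (-28*372100 + 28*(10 + 22)) = -4956 + (-10418800 + 28*32) = -4956 + (-10418800 + 896) = -4956 - 10417904 = -10422860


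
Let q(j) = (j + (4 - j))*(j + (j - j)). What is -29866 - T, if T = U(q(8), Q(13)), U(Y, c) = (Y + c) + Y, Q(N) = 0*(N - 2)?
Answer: -29930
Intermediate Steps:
Q(N) = 0 (Q(N) = 0*(-2 + N) = 0)
q(j) = 4*j (q(j) = 4*(j + 0) = 4*j)
U(Y, c) = c + 2*Y
T = 64 (T = 0 + 2*(4*8) = 0 + 2*32 = 0 + 64 = 64)
-29866 - T = -29866 - 1*64 = -29866 - 64 = -29930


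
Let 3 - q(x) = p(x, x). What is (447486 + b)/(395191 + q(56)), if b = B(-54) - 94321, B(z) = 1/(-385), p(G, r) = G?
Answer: 67984262/76064065 ≈ 0.89378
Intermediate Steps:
q(x) = 3 - x
B(z) = -1/385
b = -36313586/385 (b = -1/385 - 94321 = -36313586/385 ≈ -94321.)
(447486 + b)/(395191 + q(56)) = (447486 - 36313586/385)/(395191 + (3 - 1*56)) = 135968524/(385*(395191 + (3 - 56))) = 135968524/(385*(395191 - 53)) = (135968524/385)/395138 = (135968524/385)*(1/395138) = 67984262/76064065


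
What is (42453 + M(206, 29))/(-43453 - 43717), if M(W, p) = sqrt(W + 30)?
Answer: -42453/87170 - sqrt(59)/43585 ≈ -0.48719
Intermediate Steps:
M(W, p) = sqrt(30 + W)
(42453 + M(206, 29))/(-43453 - 43717) = (42453 + sqrt(30 + 206))/(-43453 - 43717) = (42453 + sqrt(236))/(-87170) = (42453 + 2*sqrt(59))*(-1/87170) = -42453/87170 - sqrt(59)/43585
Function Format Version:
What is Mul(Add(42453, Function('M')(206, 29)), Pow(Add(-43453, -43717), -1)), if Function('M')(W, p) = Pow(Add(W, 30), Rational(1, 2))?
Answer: Add(Rational(-42453, 87170), Mul(Rational(-1, 43585), Pow(59, Rational(1, 2)))) ≈ -0.48719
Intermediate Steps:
Function('M')(W, p) = Pow(Add(30, W), Rational(1, 2))
Mul(Add(42453, Function('M')(206, 29)), Pow(Add(-43453, -43717), -1)) = Mul(Add(42453, Pow(Add(30, 206), Rational(1, 2))), Pow(Add(-43453, -43717), -1)) = Mul(Add(42453, Pow(236, Rational(1, 2))), Pow(-87170, -1)) = Mul(Add(42453, Mul(2, Pow(59, Rational(1, 2)))), Rational(-1, 87170)) = Add(Rational(-42453, 87170), Mul(Rational(-1, 43585), Pow(59, Rational(1, 2))))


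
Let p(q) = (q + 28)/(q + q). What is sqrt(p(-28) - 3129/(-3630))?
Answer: sqrt(10430)/110 ≈ 0.92843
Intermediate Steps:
p(q) = (28 + q)/(2*q) (p(q) = (28 + q)/((2*q)) = (28 + q)*(1/(2*q)) = (28 + q)/(2*q))
sqrt(p(-28) - 3129/(-3630)) = sqrt((1/2)*(28 - 28)/(-28) - 3129/(-3630)) = sqrt((1/2)*(-1/28)*0 - 3129*(-1/3630)) = sqrt(0 + 1043/1210) = sqrt(1043/1210) = sqrt(10430)/110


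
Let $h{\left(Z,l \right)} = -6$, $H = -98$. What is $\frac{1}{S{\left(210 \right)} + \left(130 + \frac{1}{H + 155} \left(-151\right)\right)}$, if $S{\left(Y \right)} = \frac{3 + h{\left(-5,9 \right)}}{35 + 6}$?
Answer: $\frac{2337}{297448} \approx 0.0078568$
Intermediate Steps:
$S{\left(Y \right)} = - \frac{3}{41}$ ($S{\left(Y \right)} = \frac{3 - 6}{35 + 6} = - \frac{3}{41}$)
$\frac{1}{S{\left(210 \right)} + \left(130 + \frac{1}{H + 155} \left(-151\right)\right)} = \frac{1}{- \frac{3}{41} + \left(130 + \frac{1}{-98 + 155} \left(-151\right)\right)} = \frac{1}{- \frac{3}{41} + \left(130 + \frac{1}{57} \left(-151\right)\right)} = \frac{1}{- \frac{3}{41} + \left(130 - \frac{151}{57}\right)} = \frac{1}{- \frac{3}{41} + \frac{7259}{57}} = \frac{1}{\frac{297448}{2337}} = \frac{2337}{297448}$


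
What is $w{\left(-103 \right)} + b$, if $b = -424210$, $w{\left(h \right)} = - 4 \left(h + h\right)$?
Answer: $-423386$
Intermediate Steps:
$w{\left(h \right)} = - 8 h$ ($w{\left(h \right)} = - 4 \cdot 2 h = - 8 h$)
$w{\left(-103 \right)} + b = \left(-8\right) \left(-103\right) - 424210 = 824 - 424210 = -423386$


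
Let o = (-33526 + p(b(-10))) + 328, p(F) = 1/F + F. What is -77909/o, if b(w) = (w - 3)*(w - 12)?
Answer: 22281974/9412831 ≈ 2.3672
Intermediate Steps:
b(w) = (-12 + w)*(-3 + w) (b(w) = (-3 + w)*(-12 + w) = (-12 + w)*(-3 + w))
p(F) = F + 1/F
o = -9412831/286 (o = (-33526 + ((36 + (-10)² - 15*(-10)) + 1/(36 + (-10)² - 15*(-10)))) + 328 = (-33526 + ((36 + 100 + 150) + 1/(36 + 100 + 150))) + 328 = (-33526 + (286 + 1/286)) + 328 = (-33526 + 81797/286) + 328 = -9506639/286 + 328 = -9412831/286 ≈ -32912.)
-77909/o = -77909/(-9412831/286) = -77909*(-286/9412831) = 22281974/9412831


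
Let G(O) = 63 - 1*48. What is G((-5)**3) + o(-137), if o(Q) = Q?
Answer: -122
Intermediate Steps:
G(O) = 15 (G(O) = 63 - 48 = 15)
G((-5)**3) + o(-137) = 15 - 137 = -122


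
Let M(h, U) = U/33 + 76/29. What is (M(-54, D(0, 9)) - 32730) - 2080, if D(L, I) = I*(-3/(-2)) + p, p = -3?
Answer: -22206905/638 ≈ -34807.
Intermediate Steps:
D(L, I) = -3 + 3*I/2 (D(L, I) = I*(-3/(-2)) - 3 = I*(-3*(-½)) - 3 = I*(3/2) - 3 = 3*I/2 - 3 = -3 + 3*I/2)
M(h, U) = 76/29 + U/33 (M(h, U) = U*(1/33) + 76*(1/29) = U/33 + 76/29 = 76/29 + U/33)
(M(-54, D(0, 9)) - 32730) - 2080 = ((76/29 + (-3 + (3/2)*9)/33) - 32730) - 2080 = ((76/29 + (-3 + 27/2)/33) - 32730) - 2080 = ((76/29 + (1/33)*(21/2)) - 32730) - 2080 = ((76/29 + 7/22) - 32730) - 2080 = (1875/638 - 32730) - 2080 = -20879865/638 - 2080 = -22206905/638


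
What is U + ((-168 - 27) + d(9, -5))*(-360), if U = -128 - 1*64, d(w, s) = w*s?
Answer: 86208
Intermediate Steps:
d(w, s) = s*w
U = -192 (U = -128 - 64 = -192)
U + ((-168 - 27) + d(9, -5))*(-360) = -192 + ((-168 - 27) - 5*9)*(-360) = -192 + (-195 - 45)*(-360) = -192 - 240*(-360) = -192 + 86400 = 86208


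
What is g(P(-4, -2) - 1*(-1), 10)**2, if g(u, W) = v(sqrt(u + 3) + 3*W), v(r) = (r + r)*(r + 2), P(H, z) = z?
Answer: 3732528 + 477152*sqrt(2) ≈ 4.4073e+6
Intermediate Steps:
v(r) = 2*r*(2 + r) (v(r) = (2*r)*(2 + r) = 2*r*(2 + r))
g(u, W) = 2*(sqrt(3 + u) + 3*W)*(2 + sqrt(3 + u) + 3*W) (g(u, W) = 2*(sqrt(u + 3) + 3*W)*(2 + (sqrt(u + 3) + 3*W)) = 2*(sqrt(3 + u) + 3*W)*(2 + (sqrt(3 + u) + 3*W)) = 2*(sqrt(3 + u) + 3*W)*(2 + sqrt(3 + u) + 3*W))
g(P(-4, -2) - 1*(-1), 10)**2 = (2*(sqrt(3 + (-2 - 1*(-1))) + 3*10)*(2 + sqrt(3 + (-2 - 1*(-1))) + 3*10))**2 = (2*(sqrt(3 + (-2 + 1)) + 30)*(2 + sqrt(3 + (-2 + 1)) + 30))**2 = (2*(sqrt(3 - 1) + 30)*(2 + sqrt(3 - 1) + 30))**2 = (2*(sqrt(2) + 30)*(2 + sqrt(2) + 30))**2 = (2*(30 + sqrt(2))*(32 + sqrt(2)))**2 = 4*(30 + sqrt(2))**2*(32 + sqrt(2))**2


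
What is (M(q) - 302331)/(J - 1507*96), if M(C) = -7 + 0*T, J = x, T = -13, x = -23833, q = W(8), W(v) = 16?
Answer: 302338/168505 ≈ 1.7942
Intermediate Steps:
q = 16
J = -23833
M(C) = -7 (M(C) = -7 + 0*(-13) = -7 + 0 = -7)
(M(q) - 302331)/(J - 1507*96) = (-7 - 302331)/(-23833 - 1507*96) = -302338/(-23833 - 144672) = -302338/(-168505) = -302338*(-1/168505) = 302338/168505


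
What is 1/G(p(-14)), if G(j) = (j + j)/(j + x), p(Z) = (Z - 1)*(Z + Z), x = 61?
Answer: 481/840 ≈ 0.57262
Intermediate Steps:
p(Z) = 2*Z*(-1 + Z) (p(Z) = (-1 + Z)*(2*Z) = 2*Z*(-1 + Z))
G(j) = 2*j/(61 + j) (G(j) = (j + j)/(j + 61) = (2*j)/(61 + j) = 2*j/(61 + j))
1/G(p(-14)) = 1/(2*(2*(-14)*(-1 - 14))/(61 + 2*(-14)*(-1 - 14))) = 1/(2*(2*(-14)*(-15))/(61 + 2*(-14)*(-15))) = 1/(2*420/(61 + 420)) = 1/(2*420/481) = 1/(2*420*(1/481)) = 1/(840/481) = 481/840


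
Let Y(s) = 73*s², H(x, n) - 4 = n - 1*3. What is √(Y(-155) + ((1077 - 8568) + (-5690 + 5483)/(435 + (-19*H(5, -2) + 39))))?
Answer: √424444630315/493 ≈ 1321.5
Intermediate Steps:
H(x, n) = 1 + n (H(x, n) = 4 + (n - 1*3) = 4 + (n - 3) = 4 + (-3 + n) = 1 + n)
√(Y(-155) + ((1077 - 8568) + (-5690 + 5483)/(435 + (-19*H(5, -2) + 39)))) = √(73*(-155)² + ((1077 - 8568) + (-5690 + 5483)/(435 + (-19*(1 - 2) + 39)))) = √(73*24025 + (-7491 - 207/(435 + (-19*(-1) + 39)))) = √(1753825 + (-7491 - 207/(435 + (19 + 39)))) = √(1753825 + (-7491 - 207/(435 + 58))) = √(1753825 + (-7491 - 207/493)) = √(1753825 - 3693270/493) = √(860942455/493) = √424444630315/493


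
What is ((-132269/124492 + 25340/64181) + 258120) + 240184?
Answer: 3981454115766399/7990021052 ≈ 4.9830e+5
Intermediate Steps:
((-132269/124492 + 25340/64181) + 258120) + 240184 = (-5334529409/7990021052 + 258120) + 240184 = 2062378899412831/7990021052 + 240184 = 3981454115766399/7990021052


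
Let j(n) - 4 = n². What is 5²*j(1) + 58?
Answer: 183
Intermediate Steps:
j(n) = 4 + n²
5²*j(1) + 58 = 5²*(4 + 1²) + 58 = 25*(4 + 1) + 58 = 25*5 + 58 = 125 + 58 = 183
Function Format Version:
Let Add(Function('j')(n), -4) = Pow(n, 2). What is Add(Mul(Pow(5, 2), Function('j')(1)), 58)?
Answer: 183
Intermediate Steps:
Function('j')(n) = Add(4, Pow(n, 2))
Add(Mul(Pow(5, 2), Function('j')(1)), 58) = Add(Mul(Pow(5, 2), Add(4, Pow(1, 2))), 58) = Add(Mul(25, Add(4, 1)), 58) = Add(Mul(25, 5), 58) = Add(125, 58) = 183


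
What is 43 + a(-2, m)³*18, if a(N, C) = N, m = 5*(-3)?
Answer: -101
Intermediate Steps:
m = -15
43 + a(-2, m)³*18 = 43 + (-2)³*18 = 43 - 8*18 = 43 - 144 = -101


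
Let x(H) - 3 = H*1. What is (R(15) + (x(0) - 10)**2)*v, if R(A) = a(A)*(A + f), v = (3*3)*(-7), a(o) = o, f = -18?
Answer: -252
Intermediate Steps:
v = -63 (v = 9*(-7) = -63)
R(A) = A*(-18 + A) (R(A) = A*(A - 18) = A*(-18 + A))
x(H) = 3 + H (x(H) = 3 + H*1 = 3 + H)
(R(15) + (x(0) - 10)**2)*v = (15*(-18 + 15) + ((3 + 0) - 10)**2)*(-63) = (15*(-3) + (3 - 10)**2)*(-63) = (-45 + (-7)**2)*(-63) = (-45 + 49)*(-63) = 4*(-63) = -252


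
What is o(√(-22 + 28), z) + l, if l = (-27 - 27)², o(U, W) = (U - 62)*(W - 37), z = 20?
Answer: 3970 - 17*√6 ≈ 3928.4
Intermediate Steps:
o(U, W) = (-62 + U)*(-37 + W)
l = 2916 (l = (-54)² = 2916)
o(√(-22 + 28), z) + l = (2294 - 62*20 - 37*√(-22 + 28) + √(-22 + 28)*20) + 2916 = (2294 - 1240 - 37*√6 + √6*20) + 2916 = (2294 - 1240 - 37*√6 + 20*√6) + 2916 = (1054 - 17*√6) + 2916 = 3970 - 17*√6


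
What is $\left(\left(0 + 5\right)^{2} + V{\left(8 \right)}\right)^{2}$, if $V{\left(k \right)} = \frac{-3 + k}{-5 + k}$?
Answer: $\frac{6400}{9} \approx 711.11$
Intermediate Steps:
$V{\left(k \right)} = \frac{-3 + k}{-5 + k}$
$\left(\left(0 + 5\right)^{2} + V{\left(8 \right)}\right)^{2} = \left(\left(0 + 5\right)^{2} + \frac{-3 + 8}{-5 + 8}\right)^{2} = \left(5^{2} + \frac{1}{3} \cdot 5\right)^{2} = \left(25 + \frac{1}{3} \cdot 5\right)^{2} = \left(25 + \frac{5}{3}\right)^{2} = \left(\frac{80}{3}\right)^{2} = \frac{6400}{9}$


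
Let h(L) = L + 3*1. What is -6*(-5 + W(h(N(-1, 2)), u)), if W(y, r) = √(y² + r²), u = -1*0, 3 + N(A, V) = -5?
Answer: 0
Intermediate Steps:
N(A, V) = -8 (N(A, V) = -3 - 5 = -8)
h(L) = 3 + L (h(L) = L + 3 = 3 + L)
u = 0
W(y, r) = √(r² + y²)
-6*(-5 + W(h(N(-1, 2)), u)) = -6*(-5 + √(0² + (3 - 8)²)) = -6*(-5 + √(0 + (-5)²)) = -6*(-5 + √(0 + 25)) = -6*(-5 + √25) = -6*(-5 + 5) = -6*0 = 0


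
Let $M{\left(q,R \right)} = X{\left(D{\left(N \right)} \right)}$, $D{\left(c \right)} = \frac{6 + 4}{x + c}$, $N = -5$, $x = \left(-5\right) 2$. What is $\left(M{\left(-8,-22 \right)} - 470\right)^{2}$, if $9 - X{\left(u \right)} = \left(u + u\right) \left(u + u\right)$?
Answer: $\frac{17347225}{81} \approx 2.1416 \cdot 10^{5}$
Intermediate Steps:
$x = -10$
$D{\left(c \right)} = \frac{10}{-10 + c}$ ($D{\left(c \right)} = \frac{6 + 4}{-10 + c} = \frac{10}{-10 + c}$)
$X{\left(u \right)} = 9 - 4 u^{2}$ ($X{\left(u \right)} = 9 - \left(u + u\right) \left(u + u\right) = 9 - 2 u 2 u = 9 - 4 u^{2}$)
$M{\left(q,R \right)} = \frac{65}{9}$ ($M{\left(q,R \right)} = 9 - 4 \left(\frac{10}{-10 - 5}\right)^{2} = 9 - 4 \left(\frac{10}{-15}\right)^{2} = 9 - 4 \left(10 \left(- \frac{1}{15}\right)\right)^{2} = 9 - 4 \left(- \frac{2}{3}\right)^{2} = 9 - \frac{16}{9} = \frac{65}{9}$)
$\left(M{\left(-8,-22 \right)} - 470\right)^{2} = \left(\frac{65}{9} - 470\right)^{2} = \left(- \frac{4165}{9}\right)^{2} = \frac{17347225}{81}$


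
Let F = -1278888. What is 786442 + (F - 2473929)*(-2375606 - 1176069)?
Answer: 13328787104917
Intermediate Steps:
786442 + (F - 2473929)*(-2375606 - 1176069) = 786442 + (-1278888 - 2473929)*(-2375606 - 1176069) = 786442 - 3752817*(-3551675) = 786442 + 13328786318475 = 13328787104917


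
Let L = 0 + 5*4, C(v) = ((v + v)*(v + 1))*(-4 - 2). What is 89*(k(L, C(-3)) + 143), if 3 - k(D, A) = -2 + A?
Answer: 19580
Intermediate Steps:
C(v) = -12*v*(1 + v) (C(v) = ((2*v)*(1 + v))*(-6) = (2*v*(1 + v))*(-6) = -12*v*(1 + v))
L = 20 (L = 0 + 20 = 20)
k(D, A) = 5 - A (k(D, A) = 3 - (-2 + A) = 3 + (2 - A) = 5 - A)
89*(k(L, C(-3)) + 143) = 89*((5 - (-12)*(-3)*(1 - 3)) + 143) = 89*((5 - (-12)*(-3)*(-2)) + 143) = 89*((5 - 1*(-72)) + 143) = 89*((5 + 72) + 143) = 89*(77 + 143) = 89*220 = 19580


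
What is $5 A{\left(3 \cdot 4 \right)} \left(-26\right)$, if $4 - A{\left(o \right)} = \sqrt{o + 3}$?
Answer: $-520 + 130 \sqrt{15} \approx -16.512$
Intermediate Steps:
$A{\left(o \right)} = 4 - \sqrt{3 + o}$ ($A{\left(o \right)} = 4 - \sqrt{o + 3} = 4 - \sqrt{3 + o}$)
$5 A{\left(3 \cdot 4 \right)} \left(-26\right) = 5 \left(4 - \sqrt{3 + 3 \cdot 4}\right) \left(-26\right) = 5 \left(4 - \sqrt{3 + 12}\right) \left(-26\right) = 5 \left(4 - \sqrt{15}\right) \left(-26\right) = \left(20 - 5 \sqrt{15}\right) \left(-26\right) = -520 + 130 \sqrt{15}$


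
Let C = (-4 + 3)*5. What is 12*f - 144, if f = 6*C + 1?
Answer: -492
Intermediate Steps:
C = -5 (C = -1*5 = -5)
f = -29 (f = 6*(-5) + 1 = -30 + 1 = -29)
12*f - 144 = 12*(-29) - 144 = -348 - 144 = -492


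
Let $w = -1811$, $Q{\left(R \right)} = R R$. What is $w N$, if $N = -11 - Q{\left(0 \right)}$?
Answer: $19921$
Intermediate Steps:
$Q{\left(R \right)} = R^{2}$
$N = -11$ ($N = -11 - 0^{2} = -11 - 0 = -11 + 0 = -11$)
$w N = \left(-1811\right) \left(-11\right) = 19921$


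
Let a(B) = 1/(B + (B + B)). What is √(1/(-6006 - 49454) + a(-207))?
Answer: I*√53651851485/5740110 ≈ 0.040353*I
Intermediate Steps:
a(B) = 1/(3*B) (a(B) = 1/(B + 2*B) = 1/(3*B))
√(1/(-6006 - 49454) + a(-207)) = √(1/(-6006 - 49454) + (⅓)/(-207)) = √(1/(-55460) + (⅓)*(-1/207)) = √(-1/55460 - 1/621) = √(-56081/34440660) = I*√53651851485/5740110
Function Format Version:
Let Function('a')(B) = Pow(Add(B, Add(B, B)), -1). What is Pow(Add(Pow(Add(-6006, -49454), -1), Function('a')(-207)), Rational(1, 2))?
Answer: Mul(Rational(1, 5740110), I, Pow(53651851485, Rational(1, 2))) ≈ Mul(0.040353, I)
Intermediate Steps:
Function('a')(B) = Mul(Rational(1, 3), Pow(B, -1)) (Function('a')(B) = Pow(Add(B, Mul(2, B)), -1) = Pow(Mul(3, B), -1) = Mul(Rational(1, 3), Pow(B, -1)))
Pow(Add(Pow(Add(-6006, -49454), -1), Function('a')(-207)), Rational(1, 2)) = Pow(Add(Pow(Add(-6006, -49454), -1), Mul(Rational(1, 3), Pow(-207, -1))), Rational(1, 2)) = Pow(Add(Pow(-55460, -1), Mul(Rational(1, 3), Rational(-1, 207))), Rational(1, 2)) = Pow(Add(Rational(-1, 55460), Rational(-1, 621)), Rational(1, 2)) = Pow(Rational(-56081, 34440660), Rational(1, 2)) = Mul(Rational(1, 5740110), I, Pow(53651851485, Rational(1, 2)))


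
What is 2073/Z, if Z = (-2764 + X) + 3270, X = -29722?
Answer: -2073/29216 ≈ -0.070954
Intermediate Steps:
Z = -29216 (Z = (-2764 - 29722) + 3270 = -32486 + 3270 = -29216)
2073/Z = 2073/(-29216) = 2073*(-1/29216) = -2073/29216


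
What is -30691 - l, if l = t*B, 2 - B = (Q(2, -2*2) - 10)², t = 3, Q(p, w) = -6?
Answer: -29929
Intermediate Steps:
B = -254 (B = 2 - (-6 - 10)² = 2 - 1*(-16)² = 2 - 1*256 = 2 - 256 = -254)
l = -762 (l = 3*(-254) = -762)
-30691 - l = -30691 - 1*(-762) = -30691 + 762 = -29929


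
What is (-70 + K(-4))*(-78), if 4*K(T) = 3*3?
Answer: 10569/2 ≈ 5284.5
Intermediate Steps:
K(T) = 9/4 (K(T) = (3*3)/4 = (¼)*9 = 9/4)
(-70 + K(-4))*(-78) = (-70 + 9/4)*(-78) = -271/4*(-78) = 10569/2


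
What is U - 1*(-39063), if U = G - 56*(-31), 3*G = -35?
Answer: 122362/3 ≈ 40787.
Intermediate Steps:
G = -35/3 (G = (⅓)*(-35) = -35/3 ≈ -11.667)
U = 5173/3 (U = -35/3 - 56*(-31) = -35/3 + 1736 = 5173/3 ≈ 1724.3)
U - 1*(-39063) = 5173/3 - 1*(-39063) = 5173/3 + 39063 = 122362/3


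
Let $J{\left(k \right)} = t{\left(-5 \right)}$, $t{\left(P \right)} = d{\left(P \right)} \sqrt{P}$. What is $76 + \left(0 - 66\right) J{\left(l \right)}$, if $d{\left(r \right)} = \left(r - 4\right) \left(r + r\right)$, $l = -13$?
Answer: $76 - 5940 i \sqrt{5} \approx 76.0 - 13282.0 i$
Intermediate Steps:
$d{\left(r \right)} = 2 r \left(-4 + r\right)$ ($d{\left(r \right)} = \left(-4 + r\right) 2 r = 2 r \left(-4 + r\right)$)
$t{\left(P \right)} = 2 P^{\frac{3}{2}} \left(-4 + P\right)$ ($t{\left(P \right)} = 2 P \left(-4 + P\right) \sqrt{P} = 2 P^{\frac{3}{2}} \left(-4 + P\right)$)
$J{\left(k \right)} = 90 i \sqrt{5}$ ($J{\left(k \right)} = 2 \left(-5\right)^{\frac{3}{2}} \left(-4 - 5\right) = 2 \left(- 5 i \sqrt{5}\right) \left(-9\right) = 90 i \sqrt{5}$)
$76 + \left(0 - 66\right) J{\left(l \right)} = 76 + \left(0 - 66\right) 90 i \sqrt{5} = 76 - 66 \cdot 90 i \sqrt{5} = 76 - 5940 i \sqrt{5}$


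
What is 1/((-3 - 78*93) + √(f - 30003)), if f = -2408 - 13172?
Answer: -7257/52709632 - I*√45583/52709632 ≈ -0.00013768 - 4.0505e-6*I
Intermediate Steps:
f = -15580
1/((-3 - 78*93) + √(f - 30003)) = 1/((-3 - 78*93) + √(-15580 - 30003)) = 1/((-3 - 7254) + √(-45583)) = 1/(-7257 + I*√45583)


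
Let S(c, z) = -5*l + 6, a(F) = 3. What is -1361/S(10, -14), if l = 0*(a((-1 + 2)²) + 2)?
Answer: -1361/6 ≈ -226.83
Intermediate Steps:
l = 0 (l = 0*(3 + 2) = 0*5 = 0)
S(c, z) = 6 (S(c, z) = -5*0 + 6 = 0 + 6 = 6)
-1361/S(10, -14) = -1361/6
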